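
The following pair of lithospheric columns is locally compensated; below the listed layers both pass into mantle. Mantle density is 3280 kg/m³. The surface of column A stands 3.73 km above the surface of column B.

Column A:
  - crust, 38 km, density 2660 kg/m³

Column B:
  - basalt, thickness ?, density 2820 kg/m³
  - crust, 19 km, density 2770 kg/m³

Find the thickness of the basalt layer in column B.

Take the compensation level at the base of the deeper column (depth z_c below the surface of column A) and equate Σ ρ_i t_i down to z_c; mantle fills any gap and the z_c terms cancel.
Column A: 38×2660 + (z_c − 38)×3280
Column B: 3.73×0 + x×2820 + 19×2770 + (z_c − 3.73 − 19 − x)×3280
The z_c×3280 term appears on both sides and cancels. Collect the known terms of each column as K = Σ(ρt)_known − 3280 × (depth of known layers): K_A = 101080 − 3280×38 = −23560; K_B = 52630 − 3280×(3.73 + 19) = −21924.4.
Balance: K_A = K_B − x×(3280 − 2820), so x = (K_B − K_A)/(3280 − 2820) = 1635.6/460 = 3.56 km.

3.56 km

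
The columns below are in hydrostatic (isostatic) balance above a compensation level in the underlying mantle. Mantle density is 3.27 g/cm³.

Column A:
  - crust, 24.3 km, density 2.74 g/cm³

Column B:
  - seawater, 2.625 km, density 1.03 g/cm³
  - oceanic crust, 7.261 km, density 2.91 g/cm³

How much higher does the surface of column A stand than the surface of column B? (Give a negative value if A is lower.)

1.34 km

For any compensation level in the mantle, the mantle terms cancel and isostasy reduces to e = (Σt_A − Σt_B) − (Σ(ρt)_A − Σ(ρt)_B) / ρ_m.
Σt_A = 24.3 km; Σt_B = 9.886 km; Σ(ρt)_A = 66.582; Σ(ρt)_B = 23.83326 (in km·g/cm³).
e = (24.3 − 9.886) − (66.582 − 23.83326) / 3.27 = 1.34 km.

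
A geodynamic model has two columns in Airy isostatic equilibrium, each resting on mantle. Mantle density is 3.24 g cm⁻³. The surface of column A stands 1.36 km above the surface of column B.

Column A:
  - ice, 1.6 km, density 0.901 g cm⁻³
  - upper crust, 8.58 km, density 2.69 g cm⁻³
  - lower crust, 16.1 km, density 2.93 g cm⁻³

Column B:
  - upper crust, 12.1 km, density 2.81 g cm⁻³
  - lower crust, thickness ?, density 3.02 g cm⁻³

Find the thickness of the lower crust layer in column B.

17.5 km

Take the compensation level at the base of the deeper column (depth z_c below the surface of column A) and equate Σ ρ_i t_i down to z_c; mantle fills any gap and the z_c terms cancel.
Column A: 1.6×0.901 + 8.58×2.69 + 16.1×2.93 + (z_c − 26.28)×3.24
Column B: 1.36×0 + 12.1×2.81 + x×3.02 + (z_c − 1.36 − 12.1 − x)×3.24
The z_c×3.24 term appears on both sides and cancels. Collect the known terms of each column as K = Σ(ρt)_known − 3.24 × (depth of known layers): K_A = 71.6948 − 3.24×26.28 = −13.4524; K_B = 34.001 − 3.24×(1.36 + 12.1) = −9.6094.
Balance: K_A = K_B − x×(3.24 − 3.02), so x = (K_B − K_A)/(3.24 − 3.02) = 3.843/0.22 = 17.5 km.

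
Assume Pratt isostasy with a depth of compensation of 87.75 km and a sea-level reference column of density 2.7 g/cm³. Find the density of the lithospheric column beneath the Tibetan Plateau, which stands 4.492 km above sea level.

2.57 g/cm³

Pratt balance: ρ_ref D = ρ (D + h).
ρ = ρ_ref D/(D + h) = 2.7 × 87.75 km/(87.75 km + 4.492 km) = 2.57 g/cm³.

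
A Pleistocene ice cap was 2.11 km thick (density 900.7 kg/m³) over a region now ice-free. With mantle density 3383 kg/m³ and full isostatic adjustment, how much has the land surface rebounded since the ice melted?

0.562 km

Removing the load lets mantle flow back in; uplift u satisfies ρ_ice t = ρ_m u.
u = t ρ_ice/ρ_m = 2.11 km × 900.7/3383 = 0.562 km.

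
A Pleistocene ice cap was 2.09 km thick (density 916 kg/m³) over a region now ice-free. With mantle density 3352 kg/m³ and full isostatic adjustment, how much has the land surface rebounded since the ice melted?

Removing the load lets mantle flow back in; uplift u satisfies ρ_ice t = ρ_m u.
u = t ρ_ice/ρ_m = 2.09 km × 916/3352 = 0.571 km.

0.571 km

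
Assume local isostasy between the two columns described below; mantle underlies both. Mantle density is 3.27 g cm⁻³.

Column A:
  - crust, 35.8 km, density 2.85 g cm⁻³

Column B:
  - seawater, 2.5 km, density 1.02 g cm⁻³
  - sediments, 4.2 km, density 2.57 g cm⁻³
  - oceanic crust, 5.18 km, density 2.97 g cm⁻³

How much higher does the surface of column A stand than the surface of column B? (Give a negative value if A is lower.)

For any compensation level in the mantle, the mantle terms cancel and isostasy reduces to e = (Σt_A − Σt_B) − (Σ(ρt)_A − Σ(ρt)_B) / ρ_m.
Σt_A = 35.8 km; Σt_B = 11.88 km; Σ(ρt)_A = 102.03; Σ(ρt)_B = 28.7286 (in km·g cm⁻³).
e = (35.8 − 11.88) − (102.03 − 28.7286) / 3.27 = 1.5 km.

1.5 km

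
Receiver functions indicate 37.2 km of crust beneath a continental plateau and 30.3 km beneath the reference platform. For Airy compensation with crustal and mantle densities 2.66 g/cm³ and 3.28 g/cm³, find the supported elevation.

Excess crust Δ = 37.2 km − 30.3 km = 6.9 km, split between elevation h and root r with h + r = Δ.
Airy balance ρ_c h = (ρ_m − ρ_c) r gives r = h ρ_c/(ρ_m − ρ_c), so h (1 + ρ_c/(ρ_m − ρ_c)) = Δ, i.e. h = Δ (ρ_m − ρ_c)/ρ_m.
h = 6.9 km × 0.62/3.28 = 1.3 km.

1.3 km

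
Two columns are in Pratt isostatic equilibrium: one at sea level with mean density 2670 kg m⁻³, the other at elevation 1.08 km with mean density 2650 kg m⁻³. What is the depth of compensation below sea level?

143 km

ρ_ref D = ρ (D + h) → D (ρ_ref − ρ) = ρ h.
D = ρ h/(ρ_ref − ρ) = 2650 × 1.08 km/(2670 − 2650) = 143 km.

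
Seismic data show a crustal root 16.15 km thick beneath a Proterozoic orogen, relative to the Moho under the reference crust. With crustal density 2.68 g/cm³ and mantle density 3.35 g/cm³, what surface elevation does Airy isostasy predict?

Isostatic balance requires: ρ_c h = (ρ_m − ρ_c) r.
h = r (ρ_m − ρ_c) / ρ_c = 16.15 km × (3.35 − 2.68) / 2.68 = 4.04 km.

4.04 km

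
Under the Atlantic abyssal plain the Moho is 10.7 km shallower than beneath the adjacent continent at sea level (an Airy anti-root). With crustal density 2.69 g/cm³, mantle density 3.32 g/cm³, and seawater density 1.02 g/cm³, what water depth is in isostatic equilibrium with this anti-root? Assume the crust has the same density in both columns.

4.04 km

Replacing a thickness d of crust by seawater at the top must be balanced by replacing crust with mantle at the base: d (ρ_c − ρ_w) = a (ρ_m − ρ_c).
d = a (ρ_m − ρ_c)/(ρ_c − ρ_w) = 10.7 km × 0.63/1.67 = 4.04 km.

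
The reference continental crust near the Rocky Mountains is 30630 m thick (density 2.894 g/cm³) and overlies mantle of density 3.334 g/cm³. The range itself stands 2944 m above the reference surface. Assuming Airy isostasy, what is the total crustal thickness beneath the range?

Root depth r = h ρ_c / (ρ_m − ρ_c) = 2944 m × 2.894 / 0.44 = 19360 m.
Total thickness = T + h + r = 30630 m + 2944 m + 19360 m = 52900 m.

52900 m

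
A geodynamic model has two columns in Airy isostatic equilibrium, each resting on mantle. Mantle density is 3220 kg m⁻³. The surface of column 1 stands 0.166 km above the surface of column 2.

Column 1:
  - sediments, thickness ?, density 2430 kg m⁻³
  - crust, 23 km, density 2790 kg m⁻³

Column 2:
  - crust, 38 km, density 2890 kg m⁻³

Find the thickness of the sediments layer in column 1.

Take the compensation level at the base of the deeper column (depth z_c below the surface of column 1) and equate Σ ρ_i t_i down to z_c; mantle fills any gap and the z_c terms cancel.
Column 1: x×2430 + 23×2790 + (z_c − 23 − x)×3220
Column 2: 0.166×0 + 38×2890 + (z_c − 0.166 − 38)×3220
The z_c×3220 term appears on both sides and cancels. Collect the known terms of each column as K = Σ(ρt)_known − 3220 × (depth of known layers): K_1 = 64170 − 3220×23 = −9890; K_2 = 109820 − 3220×(0.166 + 38) = −13074.52.
Balance: K_1 − x×(3220 − 2430) = K_2, so x = (K_1 − K_2)/(3220 − 2430) = 3184.52/790 = 4.03 km.

4.03 km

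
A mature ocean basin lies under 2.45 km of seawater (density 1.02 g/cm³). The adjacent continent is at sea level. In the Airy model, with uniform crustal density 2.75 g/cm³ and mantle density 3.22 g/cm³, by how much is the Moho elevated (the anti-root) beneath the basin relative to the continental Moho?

Equating mass per unit area of the two columns: replacing crust with seawater at the top is compensated by replacing crust with mantle at the base: d (ρ_c − ρ_w) = a (ρ_m − ρ_c).
a = d (ρ_c − ρ_w)/(ρ_m − ρ_c) = 2.45 km × 1.73/0.47 = 9.02 km.

9.02 km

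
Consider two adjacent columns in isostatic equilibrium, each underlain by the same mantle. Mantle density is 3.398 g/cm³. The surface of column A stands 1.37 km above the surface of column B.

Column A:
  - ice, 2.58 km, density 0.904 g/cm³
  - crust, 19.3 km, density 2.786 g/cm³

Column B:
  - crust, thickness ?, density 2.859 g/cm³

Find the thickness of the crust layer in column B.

Take the compensation level at the base of the deeper column (depth z_c below the surface of column A) and equate Σ ρ_i t_i down to z_c; mantle fills any gap and the z_c terms cancel.
Column A: 2.58×0.904 + 19.3×2.786 + (z_c − 21.88)×3.398
Column B: 1.37×0 + x×2.859 + (z_c − 1.37 − 0 − x)×3.398
The z_c×3.398 term appears on both sides and cancels. Collect the known terms of each column as K = Σ(ρt)_known − 3.398 × (depth of known layers): K_A = 56.10212 − 3.398×21.88 = −18.24612; K_B = 0 − 3.398×(1.37 + 0) = −4.65526.
Balance: K_A = K_B − x×(3.398 − 2.859), so x = (K_B − K_A)/(3.398 − 2.859) = 13.5909/0.539 = 25.2 km.

25.2 km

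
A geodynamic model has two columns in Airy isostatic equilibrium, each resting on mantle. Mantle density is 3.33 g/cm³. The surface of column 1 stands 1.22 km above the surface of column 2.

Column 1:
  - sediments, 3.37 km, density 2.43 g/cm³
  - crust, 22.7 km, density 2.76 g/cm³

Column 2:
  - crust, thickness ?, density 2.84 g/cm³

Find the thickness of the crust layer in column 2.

Take the compensation level at the base of the deeper column (depth z_c below the surface of column 1) and equate Σ ρ_i t_i down to z_c; mantle fills any gap and the z_c terms cancel.
Column 1: 3.37×2.43 + 22.7×2.76 + (z_c − 26.07)×3.33
Column 2: 1.22×0 + x×2.84 + (z_c − 1.22 − 0 − x)×3.33
The z_c×3.33 term appears on both sides and cancels. Collect the known terms of each column as K = Σ(ρt)_known − 3.33 × (depth of known layers): K_1 = 70.8411 − 3.33×26.07 = −15.972; K_2 = 0 − 3.33×(1.22 + 0) = −4.0626.
Balance: K_1 = K_2 − x×(3.33 − 2.84), so x = (K_2 − K_1)/(3.33 − 2.84) = 11.9094/0.49 = 24.3 km.

24.3 km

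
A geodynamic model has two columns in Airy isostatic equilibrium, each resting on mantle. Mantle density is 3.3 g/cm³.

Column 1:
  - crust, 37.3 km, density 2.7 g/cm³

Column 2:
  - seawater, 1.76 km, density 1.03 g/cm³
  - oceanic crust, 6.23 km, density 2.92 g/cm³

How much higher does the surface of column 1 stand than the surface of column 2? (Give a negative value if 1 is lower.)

4.85 km

For any compensation level in the mantle, the mantle terms cancel and isostasy reduces to e = (Σt_1 − Σt_2) − (Σ(ρt)_1 − Σ(ρt)_2) / ρ_m.
Σt_1 = 37.3 km; Σt_2 = 7.99 km; Σ(ρt)_1 = 100.71; Σ(ρt)_2 = 20.0044 (in km·g/cm³).
e = (37.3 − 7.99) − (100.71 − 20.0044) / 3.3 = 4.85 km.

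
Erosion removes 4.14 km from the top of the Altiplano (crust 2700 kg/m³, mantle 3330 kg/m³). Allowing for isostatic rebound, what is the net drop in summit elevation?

Rebound u = e ρ_c/ρ_m = 4.14 km × 2700/3330 = 3.357 km.
Net surface drop = e − u = 4.14 km − 3.357 km = e (ρ_m − ρ_c)/ρ_m = 0.783 km.

0.783 km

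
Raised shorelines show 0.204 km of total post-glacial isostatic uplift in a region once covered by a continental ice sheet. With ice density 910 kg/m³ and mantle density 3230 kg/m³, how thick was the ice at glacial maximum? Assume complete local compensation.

u = t ρ_ice/ρ_m → t = u ρ_m/ρ_ice = 0.204 km × 3230/910 = 0.724 km.

0.724 km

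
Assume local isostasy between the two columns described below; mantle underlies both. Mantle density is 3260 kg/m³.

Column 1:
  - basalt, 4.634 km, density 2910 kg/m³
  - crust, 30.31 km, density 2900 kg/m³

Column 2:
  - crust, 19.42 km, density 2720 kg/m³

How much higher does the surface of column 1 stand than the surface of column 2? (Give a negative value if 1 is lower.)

0.628 km

For any compensation level in the mantle, the mantle terms cancel and isostasy reduces to e = (Σt_1 − Σt_2) − (Σ(ρt)_1 − Σ(ρt)_2) / ρ_m.
Σt_1 = 34.944 km; Σt_2 = 19.42 km; Σ(ρt)_1 = 101383.94; Σ(ρt)_2 = 52822.4 (in km·kg/m³).
e = (34.944 − 19.42) − (101383.94 − 52822.4) / 3260 = 0.628 km.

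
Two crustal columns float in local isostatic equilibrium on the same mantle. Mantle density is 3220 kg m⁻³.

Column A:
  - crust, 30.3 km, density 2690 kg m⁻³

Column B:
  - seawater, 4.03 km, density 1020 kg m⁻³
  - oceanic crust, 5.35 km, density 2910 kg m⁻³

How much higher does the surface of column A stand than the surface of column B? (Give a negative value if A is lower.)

1.72 km

For any compensation level in the mantle, the mantle terms cancel and isostasy reduces to e = (Σt_A − Σt_B) − (Σ(ρt)_A − Σ(ρt)_B) / ρ_m.
Σt_A = 30.3 km; Σt_B = 9.38 km; Σ(ρt)_A = 81507; Σ(ρt)_B = 19679.1 (in km·kg m⁻³).
e = (30.3 − 9.38) − (81507 − 19679.1) / 3220 = 1.72 km.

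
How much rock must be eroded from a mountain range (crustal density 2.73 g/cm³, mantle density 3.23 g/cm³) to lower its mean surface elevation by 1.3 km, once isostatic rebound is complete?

Net drop Δ = e − u = e − e ρ_c/ρ_m = e (ρ_m − ρ_c)/ρ_m.
e = Δ ρ_m/(ρ_m − ρ_c) = 1.3 km × 3.23/0.5 = 8.4 km.

8.4 km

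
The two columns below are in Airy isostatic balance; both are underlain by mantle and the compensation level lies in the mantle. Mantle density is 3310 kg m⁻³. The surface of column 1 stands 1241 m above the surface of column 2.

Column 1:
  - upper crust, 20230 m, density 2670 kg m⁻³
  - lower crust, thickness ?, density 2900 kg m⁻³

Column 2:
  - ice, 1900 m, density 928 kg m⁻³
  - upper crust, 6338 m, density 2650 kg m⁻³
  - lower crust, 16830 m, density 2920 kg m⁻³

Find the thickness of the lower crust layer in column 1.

15700 m

Take the compensation level at the base of the deeper column (depth z_c below the surface of column 1) and equate Σ ρ_i t_i down to z_c; mantle fills any gap and the z_c terms cancel.
Column 1: 20230×2670 + x×2900 + (z_c − 20230 − x)×3310
Column 2: 1241×0 + 1900×928 + 6338×2650 + 16830×2920 + (z_c − 1241 − 25068)×3310
The z_c×3310 term appears on both sides and cancels. Collect the known terms of each column as K = Σ(ρt)_known − 3310 × (depth of known layers): K_1 = 54014100 − 3310×20230 = −12947200; K_2 = 67702500 − 3310×(1241 + 25068) = −19380290.
Balance: K_1 − x×(3310 − 2900) = K_2, so x = (K_1 − K_2)/(3310 − 2900) = 6433090/410 = 15700 m.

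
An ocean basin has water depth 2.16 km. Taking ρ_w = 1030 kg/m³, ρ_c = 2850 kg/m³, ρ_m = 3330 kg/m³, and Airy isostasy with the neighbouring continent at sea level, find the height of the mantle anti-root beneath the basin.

Balancing pressure at the compensation depth: replacing crust with seawater at the top is compensated by replacing crust with mantle at the base: d (ρ_c − ρ_w) = a (ρ_m − ρ_c).
a = d (ρ_c − ρ_w)/(ρ_m − ρ_c) = 2.16 km × 1820/480 = 8.19 km.

8.19 km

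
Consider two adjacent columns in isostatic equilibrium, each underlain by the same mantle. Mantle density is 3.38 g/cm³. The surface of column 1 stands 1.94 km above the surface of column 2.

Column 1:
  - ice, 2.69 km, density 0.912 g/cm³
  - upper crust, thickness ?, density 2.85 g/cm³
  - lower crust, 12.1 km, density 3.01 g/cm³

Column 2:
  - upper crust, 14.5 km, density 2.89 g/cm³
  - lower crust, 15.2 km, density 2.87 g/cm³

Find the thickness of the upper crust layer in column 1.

Take the compensation level at the base of the deeper column (depth z_c below the surface of column 1) and equate Σ ρ_i t_i down to z_c; mantle fills any gap and the z_c terms cancel.
Column 1: 2.69×0.912 + x×2.85 + 12.1×3.01 + (z_c − 14.79 − x)×3.38
Column 2: 1.94×0 + 14.5×2.89 + 15.2×2.87 + (z_c − 1.94 − 29.7)×3.38
The z_c×3.38 term appears on both sides and cancels. Collect the known terms of each column as K = Σ(ρt)_known − 3.38 × (depth of known layers): K_1 = 38.87428 − 3.38×14.79 = −11.11592; K_2 = 85.529 − 3.38×(1.94 + 29.7) = −21.4142.
Balance: K_1 − x×(3.38 − 2.85) = K_2, so x = (K_1 − K_2)/(3.38 − 2.85) = 10.2983/0.53 = 19.4 km.

19.4 km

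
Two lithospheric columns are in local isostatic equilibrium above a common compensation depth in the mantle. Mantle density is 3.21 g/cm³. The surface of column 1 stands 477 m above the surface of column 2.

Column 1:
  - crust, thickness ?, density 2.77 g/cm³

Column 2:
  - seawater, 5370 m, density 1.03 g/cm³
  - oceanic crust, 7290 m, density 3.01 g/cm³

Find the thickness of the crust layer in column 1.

33400 m

Take the compensation level at the base of the deeper column (depth z_c below the surface of column 1) and equate Σ ρ_i t_i down to z_c; mantle fills any gap and the z_c terms cancel.
Column 1: x×2.77 + (z_c − 0 − x)×3.21
Column 2: 477×0 + 5370×1.03 + 7290×3.01 + (z_c − 477 − 12660)×3.21
The z_c×3.21 term appears on both sides and cancels. Collect the known terms of each column as K = Σ(ρt)_known − 3.21 × (depth of known layers): K_1 = 0 − 3.21×0 = 0; K_2 = 27474 − 3.21×(477 + 12660) = −14695.77.
Balance: K_1 − x×(3.21 − 2.77) = K_2, so x = (K_1 − K_2)/(3.21 − 2.77) = 14695.8/0.44 = 33400 m.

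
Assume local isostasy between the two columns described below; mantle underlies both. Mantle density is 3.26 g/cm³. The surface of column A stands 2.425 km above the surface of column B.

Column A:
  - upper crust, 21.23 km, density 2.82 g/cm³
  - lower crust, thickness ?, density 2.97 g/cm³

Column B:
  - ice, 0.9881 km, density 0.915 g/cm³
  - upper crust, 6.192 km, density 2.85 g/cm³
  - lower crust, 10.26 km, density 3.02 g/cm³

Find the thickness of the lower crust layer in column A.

20.3 km

Take the compensation level at the base of the deeper column (depth z_c below the surface of column A) and equate Σ ρ_i t_i down to z_c; mantle fills any gap and the z_c terms cancel.
Column A: 21.23×2.82 + x×2.97 + (z_c − 21.23 − x)×3.26
Column B: 2.425×0 + 0.9881×0.915 + 6.192×2.85 + 10.26×3.02 + (z_c − 2.425 − 17.4401)×3.26
The z_c×3.26 term appears on both sides and cancels. Collect the known terms of each column as K = Σ(ρt)_known − 3.26 × (depth of known layers): K_A = 59.8686 − 3.26×21.23 = −9.3412; K_B = 49.5365115 − 3.26×(2.425 + 17.4401) = −15.2237145.
Balance: K_A − x×(3.26 − 2.97) = K_B, so x = (K_A − K_B)/(3.26 − 2.97) = 5.88251/0.29 = 20.3 km.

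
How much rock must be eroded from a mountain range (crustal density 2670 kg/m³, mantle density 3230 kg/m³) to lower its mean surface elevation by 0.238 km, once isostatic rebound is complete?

1.37 km

Net drop Δ = e − u = e − e ρ_c/ρ_m = e (ρ_m − ρ_c)/ρ_m.
e = Δ ρ_m/(ρ_m − ρ_c) = 0.238 km × 3230/560 = 1.37 km.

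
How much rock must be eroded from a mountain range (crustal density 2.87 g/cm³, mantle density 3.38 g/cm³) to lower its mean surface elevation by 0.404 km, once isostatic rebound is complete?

Net drop Δ = e − u = e − e ρ_c/ρ_m = e (ρ_m − ρ_c)/ρ_m.
e = Δ ρ_m/(ρ_m − ρ_c) = 0.404 km × 3.38/0.51 = 2.68 km.

2.68 km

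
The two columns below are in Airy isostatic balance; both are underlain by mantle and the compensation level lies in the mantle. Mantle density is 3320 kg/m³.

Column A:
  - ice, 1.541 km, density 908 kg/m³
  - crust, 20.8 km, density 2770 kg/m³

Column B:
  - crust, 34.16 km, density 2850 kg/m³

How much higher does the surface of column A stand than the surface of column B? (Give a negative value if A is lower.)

−0.271 km

For any compensation level in the mantle, the mantle terms cancel and isostasy reduces to e = (Σt_A − Σt_B) − (Σ(ρt)_A − Σ(ρt)_B) / ρ_m.
Σt_A = 22.341 km; Σt_B = 34.16 km; Σ(ρt)_A = 59015.228; Σ(ρt)_B = 97356 (in km·kg/m³).
e = (22.341 − 34.16) − (59015.228 − 97356) / 3320 = −0.271 km.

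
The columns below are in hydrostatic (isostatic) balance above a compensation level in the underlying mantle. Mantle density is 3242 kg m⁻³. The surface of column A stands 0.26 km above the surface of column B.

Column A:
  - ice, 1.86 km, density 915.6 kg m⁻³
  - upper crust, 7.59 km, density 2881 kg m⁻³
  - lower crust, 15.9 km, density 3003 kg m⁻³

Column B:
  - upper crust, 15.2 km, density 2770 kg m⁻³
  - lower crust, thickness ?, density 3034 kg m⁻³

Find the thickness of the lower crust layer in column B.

Take the compensation level at the base of the deeper column (depth z_c below the surface of column A) and equate Σ ρ_i t_i down to z_c; mantle fills any gap and the z_c terms cancel.
Column A: 1.86×915.6 + 7.59×2881 + 15.9×3003 + (z_c − 25.35)×3242
Column B: 0.26×0 + 15.2×2770 + x×3034 + (z_c − 0.26 − 15.2 − x)×3242
The z_c×3242 term appears on both sides and cancels. Collect the known terms of each column as K = Σ(ρt)_known − 3242 × (depth of known layers): K_A = 71317.506 − 3242×25.35 = −10867.194; K_B = 42104 − 3242×(0.26 + 15.2) = −8017.32.
Balance: K_A = K_B − x×(3242 − 3034), so x = (K_B − K_A)/(3242 − 3034) = 2849.87/208 = 13.7 km.

13.7 km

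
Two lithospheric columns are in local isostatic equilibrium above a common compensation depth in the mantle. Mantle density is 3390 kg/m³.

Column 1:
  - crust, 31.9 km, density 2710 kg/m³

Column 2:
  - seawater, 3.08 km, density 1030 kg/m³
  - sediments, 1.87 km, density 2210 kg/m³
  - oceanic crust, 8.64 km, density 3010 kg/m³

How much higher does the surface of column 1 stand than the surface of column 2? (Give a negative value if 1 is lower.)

2.64 km

For any compensation level in the mantle, the mantle terms cancel and isostasy reduces to e = (Σt_1 − Σt_2) − (Σ(ρt)_1 − Σ(ρt)_2) / ρ_m.
Σt_1 = 31.9 km; Σt_2 = 13.59 km; Σ(ρt)_1 = 86449; Σ(ρt)_2 = 33311.5 (in km·kg/m³).
e = (31.9 − 13.59) − (86449 − 33311.5) / 3390 = 2.64 km.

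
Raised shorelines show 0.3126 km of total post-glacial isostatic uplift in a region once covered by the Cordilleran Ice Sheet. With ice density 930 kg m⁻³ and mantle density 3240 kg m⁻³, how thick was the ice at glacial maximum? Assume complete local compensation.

u = t ρ_ice/ρ_m → t = u ρ_m/ρ_ice = 0.3126 km × 3240/930 = 1.09 km.

1.09 km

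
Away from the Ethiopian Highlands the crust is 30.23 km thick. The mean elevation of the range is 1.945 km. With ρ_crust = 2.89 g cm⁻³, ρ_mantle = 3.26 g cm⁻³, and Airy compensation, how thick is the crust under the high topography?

Root depth r = h ρ_c / (ρ_m − ρ_c) = 1.945 km × 2.89 / 0.37 = 15.19 km.
Total thickness = T + h + r = 30.23 km + 1.945 km + 15.19 km = 47.4 km.

47.4 km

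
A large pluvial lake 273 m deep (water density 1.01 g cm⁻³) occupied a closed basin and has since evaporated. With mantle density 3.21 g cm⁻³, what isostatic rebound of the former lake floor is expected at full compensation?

85.9 m

u = d ρ_w/ρ_m = 273 m × 1.01/3.21 = 85.9 m.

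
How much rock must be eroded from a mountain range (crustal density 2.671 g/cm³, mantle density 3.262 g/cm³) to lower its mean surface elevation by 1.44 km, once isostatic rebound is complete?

Net drop Δ = e − u = e − e ρ_c/ρ_m = e (ρ_m − ρ_c)/ρ_m.
e = Δ ρ_m/(ρ_m − ρ_c) = 1.44 km × 3.262/0.591 = 7.95 km.

7.95 km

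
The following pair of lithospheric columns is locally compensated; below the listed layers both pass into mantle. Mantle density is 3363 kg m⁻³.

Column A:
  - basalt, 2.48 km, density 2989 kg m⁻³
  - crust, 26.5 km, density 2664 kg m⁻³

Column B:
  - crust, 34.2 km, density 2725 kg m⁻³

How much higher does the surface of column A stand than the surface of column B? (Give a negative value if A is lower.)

For any compensation level in the mantle, the mantle terms cancel and isostasy reduces to e = (Σt_A − Σt_B) − (Σ(ρt)_A − Σ(ρt)_B) / ρ_m.
Σt_A = 28.98 km; Σt_B = 34.2 km; Σ(ρt)_A = 78008.72; Σ(ρt)_B = 93195 (in km·kg m⁻³).
e = (28.98 − 34.2) − (78008.72 − 93195) / 3363 = −0.704 km.

−0.704 km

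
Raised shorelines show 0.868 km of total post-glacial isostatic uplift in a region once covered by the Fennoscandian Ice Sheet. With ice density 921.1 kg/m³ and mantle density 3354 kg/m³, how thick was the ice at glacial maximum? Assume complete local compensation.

u = t ρ_ice/ρ_m → t = u ρ_m/ρ_ice = 0.868 km × 3354/921.1 = 3.16 km.

3.16 km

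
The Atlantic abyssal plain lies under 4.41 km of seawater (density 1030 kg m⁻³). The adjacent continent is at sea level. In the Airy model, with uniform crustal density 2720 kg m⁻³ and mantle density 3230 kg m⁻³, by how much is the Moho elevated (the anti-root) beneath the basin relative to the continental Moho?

For local isostatic compensation: replacing crust with seawater at the top is compensated by replacing crust with mantle at the base: d (ρ_c − ρ_w) = a (ρ_m − ρ_c).
a = d (ρ_c − ρ_w)/(ρ_m − ρ_c) = 4.41 km × 1690/510 = 14.6 km.

14.6 km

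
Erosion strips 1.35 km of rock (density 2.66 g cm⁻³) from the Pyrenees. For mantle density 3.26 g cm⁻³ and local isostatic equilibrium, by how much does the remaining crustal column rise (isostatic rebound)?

1.1 km

Unloading: uplift u = e ρ_c/ρ_m = 1.35 km × 2.66/3.26 = 1.1 km.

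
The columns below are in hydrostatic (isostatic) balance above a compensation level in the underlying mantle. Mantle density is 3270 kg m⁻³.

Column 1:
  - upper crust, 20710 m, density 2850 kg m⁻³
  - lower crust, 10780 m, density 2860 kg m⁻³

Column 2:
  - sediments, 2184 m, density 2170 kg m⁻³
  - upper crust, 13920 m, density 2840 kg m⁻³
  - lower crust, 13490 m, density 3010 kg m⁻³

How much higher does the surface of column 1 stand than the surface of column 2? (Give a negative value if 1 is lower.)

374 m

For any compensation level in the mantle, the mantle terms cancel and isostasy reduces to e = (Σt_1 − Σt_2) − (Σ(ρt)_1 − Σ(ρt)_2) / ρ_m.
Σt_1 = 31490 m; Σt_2 = 29594 m; Σ(ρt)_1 = 89854300; Σ(ρt)_2 = 84876980 (in m·kg m⁻³).
e = (31490 − 29594) − (89854300 − 84876980) / 3270 = 374 m.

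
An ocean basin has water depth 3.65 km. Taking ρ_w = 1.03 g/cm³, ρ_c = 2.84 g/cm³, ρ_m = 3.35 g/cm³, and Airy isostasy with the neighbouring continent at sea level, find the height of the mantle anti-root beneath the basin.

13 km

For local isostatic compensation: replacing crust with seawater at the top is compensated by replacing crust with mantle at the base: d (ρ_c − ρ_w) = a (ρ_m − ρ_c).
a = d (ρ_c − ρ_w)/(ρ_m − ρ_c) = 3.65 km × 1.81/0.51 = 13 km.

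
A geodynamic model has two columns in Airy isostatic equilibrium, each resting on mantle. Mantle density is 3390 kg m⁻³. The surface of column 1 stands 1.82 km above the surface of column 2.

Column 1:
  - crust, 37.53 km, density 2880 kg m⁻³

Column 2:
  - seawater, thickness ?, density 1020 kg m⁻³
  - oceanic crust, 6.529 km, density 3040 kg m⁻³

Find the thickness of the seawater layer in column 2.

Take the compensation level at the base of the deeper column (depth z_c below the surface of column 1) and equate Σ ρ_i t_i down to z_c; mantle fills any gap and the z_c terms cancel.
Column 1: 37.53×2880 + (z_c − 37.53)×3390
Column 2: 1.82×0 + x×1020 + 6.529×3040 + (z_c − 1.82 − 6.529 − x)×3390
The z_c×3390 term appears on both sides and cancels. Collect the known terms of each column as K = Σ(ρt)_known − 3390 × (depth of known layers): K_1 = 108086.4 − 3390×37.53 = −19140.3; K_2 = 19848.16 − 3390×(1.82 + 6.529) = −8454.95.
Balance: K_1 = K_2 − x×(3390 − 1020), so x = (K_2 − K_1)/(3390 − 1020) = 10685.4/2370 = 4.51 km.

4.51 km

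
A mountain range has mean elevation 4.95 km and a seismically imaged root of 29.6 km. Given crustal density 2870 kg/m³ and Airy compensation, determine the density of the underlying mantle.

Airy balance: ρ_c h = (ρ_m − ρ_c) r → ρ_m = ρ_c (1 + h/r).
ρ_m = 2870 × (1 + 4.95 km/29.6 km) = 3350 kg/m³.

3350 kg/m³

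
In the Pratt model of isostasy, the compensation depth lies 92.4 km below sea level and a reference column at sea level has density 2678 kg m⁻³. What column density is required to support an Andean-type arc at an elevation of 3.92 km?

2570 kg m⁻³

Pratt balance: ρ_ref D = ρ (D + h).
ρ = ρ_ref D/(D + h) = 2678 × 92.4 km/(92.4 km + 3.92 km) = 2570 kg m⁻³.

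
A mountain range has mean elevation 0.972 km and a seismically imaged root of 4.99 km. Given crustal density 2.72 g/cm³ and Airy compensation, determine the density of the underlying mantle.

3.25 g/cm³

Airy balance: ρ_c h = (ρ_m − ρ_c) r → ρ_m = ρ_c (1 + h/r).
ρ_m = 2.72 × (1 + 0.972 km/4.99 km) = 3.25 g/cm³.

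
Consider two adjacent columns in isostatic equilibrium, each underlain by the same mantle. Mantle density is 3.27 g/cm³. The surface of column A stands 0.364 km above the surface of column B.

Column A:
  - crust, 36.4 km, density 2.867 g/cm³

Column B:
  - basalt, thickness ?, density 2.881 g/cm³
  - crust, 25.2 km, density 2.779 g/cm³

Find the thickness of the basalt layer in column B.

Take the compensation level at the base of the deeper column (depth z_c below the surface of column A) and equate Σ ρ_i t_i down to z_c; mantle fills any gap and the z_c terms cancel.
Column A: 36.4×2.867 + (z_c − 36.4)×3.27
Column B: 0.364×0 + x×2.881 + 25.2×2.779 + (z_c − 0.364 − 25.2 − x)×3.27
The z_c×3.27 term appears on both sides and cancels. Collect the known terms of each column as K = Σ(ρt)_known − 3.27 × (depth of known layers): K_A = 104.3588 − 3.27×36.4 = −14.6692; K_B = 70.0308 − 3.27×(0.364 + 25.2) = −13.56348.
Balance: K_A = K_B − x×(3.27 − 2.881), so x = (K_B − K_A)/(3.27 − 2.881) = 1.10572/0.389 = 2.84 km.

2.84 km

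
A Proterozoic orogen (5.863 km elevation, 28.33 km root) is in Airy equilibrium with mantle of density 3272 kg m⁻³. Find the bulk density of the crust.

ρ_c h = (ρ_m − ρ_c) r → ρ_c (h + r) = ρ_m r → ρ_c = ρ_m r / (h + r).
ρ_c = 3272 × 28.33 km / (5.863 km + 28.33 km) = 2710 kg m⁻³.

2710 kg m⁻³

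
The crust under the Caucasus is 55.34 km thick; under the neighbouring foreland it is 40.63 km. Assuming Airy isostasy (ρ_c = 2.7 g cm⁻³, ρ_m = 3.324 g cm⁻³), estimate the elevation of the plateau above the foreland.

2.76 km

Excess crust Δ = 55.34 km − 40.63 km = 14.71 km, split between elevation h and root r with h + r = Δ.
Airy balance ρ_c h = (ρ_m − ρ_c) r gives r = h ρ_c/(ρ_m − ρ_c), so h (1 + ρ_c/(ρ_m − ρ_c)) = Δ, i.e. h = Δ (ρ_m − ρ_c)/ρ_m.
h = 14.71 km × 0.624/3.324 = 2.76 km.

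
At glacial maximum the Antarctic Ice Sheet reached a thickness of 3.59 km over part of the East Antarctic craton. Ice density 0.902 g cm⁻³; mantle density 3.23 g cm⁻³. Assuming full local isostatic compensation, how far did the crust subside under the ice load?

1 km

Equating mass per unit area of the two columns: the ice load ρ_ice t is balanced by mantle displaced below, ρ_m s.
s = t ρ_ice / ρ_m = 3.59 km × 0.902/3.23 = 1 km.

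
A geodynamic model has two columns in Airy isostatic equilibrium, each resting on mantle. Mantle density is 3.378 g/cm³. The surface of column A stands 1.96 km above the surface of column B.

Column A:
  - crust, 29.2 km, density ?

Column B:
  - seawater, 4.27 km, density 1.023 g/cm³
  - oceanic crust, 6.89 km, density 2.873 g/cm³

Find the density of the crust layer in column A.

2.69 g/cm³

Take the compensation level at the base of the deeper column (depth z_c below the surface of column A) and equate Σ ρ_i t_i down to z_c; mantle fills any gap and the z_c terms cancel.
Column A: 29.2×ρ + (z_c − 29.2)×3.378
Column B: 1.96×0 + 4.27×1.023 + 6.89×2.873 + (z_c − 1.96 − 11.16)×3.378
The z_c×3.378 term appears on both sides and cancels. Collect the known terms of each column as K = Σ(ρt)_known − 3.378 × (depth of known layers): K_A = 0 − 3.378×29.2 = −98.6376; K_B = 24.16318 − 3.378×(1.96 + 11.16) = −20.15618.
Balance: K_A + 29.2×ρ = K_B, so ρ = (K_B − K_A)/29.2 = 78.4814/29.2 = 2.69 g/cm³.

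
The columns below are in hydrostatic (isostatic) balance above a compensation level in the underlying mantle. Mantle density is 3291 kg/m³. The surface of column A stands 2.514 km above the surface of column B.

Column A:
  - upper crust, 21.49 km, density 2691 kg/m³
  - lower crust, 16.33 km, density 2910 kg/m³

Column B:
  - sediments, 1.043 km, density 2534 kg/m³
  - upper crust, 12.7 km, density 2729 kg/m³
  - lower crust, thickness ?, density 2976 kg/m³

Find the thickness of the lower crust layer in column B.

9.25 km

Take the compensation level at the base of the deeper column (depth z_c below the surface of column A) and equate Σ ρ_i t_i down to z_c; mantle fills any gap and the z_c terms cancel.
Column A: 21.49×2691 + 16.33×2910 + (z_c − 37.82)×3291
Column B: 2.514×0 + 1.043×2534 + 12.7×2729 + x×2976 + (z_c − 2.514 − 13.743 − x)×3291
The z_c×3291 term appears on both sides and cancels. Collect the known terms of each column as K = Σ(ρt)_known − 3291 × (depth of known layers): K_A = 105349.89 − 3291×37.82 = −19115.73; K_B = 37301.262 − 3291×(2.514 + 13.743) = −16200.525.
Balance: K_A = K_B − x×(3291 − 2976), so x = (K_B − K_A)/(3291 − 2976) = 2915.2/315 = 9.25 km.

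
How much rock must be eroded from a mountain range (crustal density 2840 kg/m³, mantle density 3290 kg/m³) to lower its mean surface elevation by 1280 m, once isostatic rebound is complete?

9360 m

Net drop Δ = e − u = e − e ρ_c/ρ_m = e (ρ_m − ρ_c)/ρ_m.
e = Δ ρ_m/(ρ_m − ρ_c) = 1280 m × 3290/450 = 9360 m.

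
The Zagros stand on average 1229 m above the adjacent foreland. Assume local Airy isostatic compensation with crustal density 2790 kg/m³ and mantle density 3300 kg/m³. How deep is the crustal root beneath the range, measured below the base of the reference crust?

Isostatic balance requires: the weight of the topography is balanced by the buoyancy of the root, ρ_c h = (ρ_m − ρ_c) r.
r = h · ρ_c / (ρ_m − ρ_c) = 1229 m × 2790 / (3300 − 2790) = 6720 m.

6720 m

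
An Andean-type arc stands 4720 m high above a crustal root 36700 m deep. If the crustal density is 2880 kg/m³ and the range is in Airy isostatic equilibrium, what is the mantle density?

3250 kg/m³

Airy balance: ρ_c h = (ρ_m − ρ_c) r → ρ_m = ρ_c (1 + h/r).
ρ_m = 2880 × (1 + 4720 m/36700 m) = 3250 kg/m³.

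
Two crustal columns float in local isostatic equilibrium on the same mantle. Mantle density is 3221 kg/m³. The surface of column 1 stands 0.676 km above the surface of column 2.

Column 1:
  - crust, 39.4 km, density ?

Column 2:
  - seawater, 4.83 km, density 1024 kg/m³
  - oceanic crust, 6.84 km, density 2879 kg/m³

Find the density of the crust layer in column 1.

2840 kg/m³

Take the compensation level at the base of the deeper column (depth z_c below the surface of column 1) and equate Σ ρ_i t_i down to z_c; mantle fills any gap and the z_c terms cancel.
Column 1: 39.4×ρ + (z_c − 39.4)×3221
Column 2: 0.676×0 + 4.83×1024 + 6.84×2879 + (z_c − 0.676 − 11.67)×3221
The z_c×3221 term appears on both sides and cancels. Collect the known terms of each column as K = Σ(ρt)_known − 3221 × (depth of known layers): K_1 = 0 − 3221×39.4 = −126907.4; K_2 = 24638.28 − 3221×(0.676 + 11.67) = −15128.186.
Balance: K_1 + 39.4×ρ = K_2, so ρ = (K_2 − K_1)/39.4 = 111779/39.4 = 2840 kg/m³.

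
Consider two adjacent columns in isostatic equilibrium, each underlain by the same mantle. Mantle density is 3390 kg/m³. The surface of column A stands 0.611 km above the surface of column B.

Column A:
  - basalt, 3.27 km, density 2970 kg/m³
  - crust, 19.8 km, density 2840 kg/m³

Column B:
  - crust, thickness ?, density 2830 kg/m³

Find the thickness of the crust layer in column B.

18.2 km

Take the compensation level at the base of the deeper column (depth z_c below the surface of column A) and equate Σ ρ_i t_i down to z_c; mantle fills any gap and the z_c terms cancel.
Column A: 3.27×2970 + 19.8×2840 + (z_c − 23.07)×3390
Column B: 0.611×0 + x×2830 + (z_c − 0.611 − 0 − x)×3390
The z_c×3390 term appears on both sides and cancels. Collect the known terms of each column as K = Σ(ρt)_known − 3390 × (depth of known layers): K_A = 65943.9 − 3390×23.07 = −12263.4; K_B = 0 − 3390×(0.611 + 0) = −2071.29.
Balance: K_A = K_B − x×(3390 − 2830), so x = (K_B − K_A)/(3390 − 2830) = 10192.1/560 = 18.2 km.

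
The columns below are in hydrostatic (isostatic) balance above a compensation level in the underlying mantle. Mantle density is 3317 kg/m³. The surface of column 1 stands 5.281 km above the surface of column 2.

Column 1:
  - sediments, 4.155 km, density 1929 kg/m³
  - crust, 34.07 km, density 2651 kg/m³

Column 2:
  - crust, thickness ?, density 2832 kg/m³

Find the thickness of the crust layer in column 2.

Take the compensation level at the base of the deeper column (depth z_c below the surface of column 1) and equate Σ ρ_i t_i down to z_c; mantle fills any gap and the z_c terms cancel.
Column 1: 4.155×1929 + 34.07×2651 + (z_c − 38.225)×3317
Column 2: 5.281×0 + x×2832 + (z_c − 5.281 − 0 − x)×3317
The z_c×3317 term appears on both sides and cancels. Collect the known terms of each column as K = Σ(ρt)_known − 3317 × (depth of known layers): K_1 = 98334.565 − 3317×38.225 = −28457.76; K_2 = 0 − 3317×(5.281 + 0) = −17517.077.
Balance: K_1 = K_2 − x×(3317 − 2832), so x = (K_2 − K_1)/(3317 − 2832) = 10940.7/485 = 22.6 km.

22.6 km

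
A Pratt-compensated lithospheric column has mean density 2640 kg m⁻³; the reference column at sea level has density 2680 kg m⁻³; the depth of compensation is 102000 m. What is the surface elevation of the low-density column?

1550 m

ρ_ref D = ρ (D + h) → h = D (ρ_ref − ρ)/ρ.
h = 102000 m × (2680 − 2640)/2640 = 1550 m.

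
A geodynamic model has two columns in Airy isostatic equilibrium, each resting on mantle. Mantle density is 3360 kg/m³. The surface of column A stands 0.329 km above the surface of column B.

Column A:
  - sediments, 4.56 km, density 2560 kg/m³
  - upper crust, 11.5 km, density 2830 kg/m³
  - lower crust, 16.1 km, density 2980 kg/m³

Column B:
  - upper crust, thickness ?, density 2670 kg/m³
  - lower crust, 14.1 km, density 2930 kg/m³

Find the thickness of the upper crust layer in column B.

12.6 km

Take the compensation level at the base of the deeper column (depth z_c below the surface of column A) and equate Σ ρ_i t_i down to z_c; mantle fills any gap and the z_c terms cancel.
Column A: 4.56×2560 + 11.5×2830 + 16.1×2980 + (z_c − 32.16)×3360
Column B: 0.329×0 + x×2670 + 14.1×2930 + (z_c − 0.329 − 14.1 − x)×3360
The z_c×3360 term appears on both sides and cancels. Collect the known terms of each column as K = Σ(ρt)_known − 3360 × (depth of known layers): K_A = 92196.6 − 3360×32.16 = −15861; K_B = 41313 − 3360×(0.329 + 14.1) = −7168.44.
Balance: K_A = K_B − x×(3360 − 2670), so x = (K_B − K_A)/(3360 − 2670) = 8692.56/690 = 12.6 km.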